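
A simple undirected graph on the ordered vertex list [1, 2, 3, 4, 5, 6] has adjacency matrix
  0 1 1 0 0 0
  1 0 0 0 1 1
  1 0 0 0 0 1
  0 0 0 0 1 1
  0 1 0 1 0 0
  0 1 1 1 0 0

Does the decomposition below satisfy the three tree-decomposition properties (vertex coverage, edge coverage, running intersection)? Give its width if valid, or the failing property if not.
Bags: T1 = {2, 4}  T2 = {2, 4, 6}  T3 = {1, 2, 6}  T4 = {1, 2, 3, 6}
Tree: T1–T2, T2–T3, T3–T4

No — vertex 5 appears in no bag.

A tree decomposition must satisfy three properties: every vertex lies in some bag; for every edge, both endpoints lie together in some bag; and for every vertex, the bags containing it form a connected subtree. Here vertex 5 appears in no bag, so the decomposition is invalid.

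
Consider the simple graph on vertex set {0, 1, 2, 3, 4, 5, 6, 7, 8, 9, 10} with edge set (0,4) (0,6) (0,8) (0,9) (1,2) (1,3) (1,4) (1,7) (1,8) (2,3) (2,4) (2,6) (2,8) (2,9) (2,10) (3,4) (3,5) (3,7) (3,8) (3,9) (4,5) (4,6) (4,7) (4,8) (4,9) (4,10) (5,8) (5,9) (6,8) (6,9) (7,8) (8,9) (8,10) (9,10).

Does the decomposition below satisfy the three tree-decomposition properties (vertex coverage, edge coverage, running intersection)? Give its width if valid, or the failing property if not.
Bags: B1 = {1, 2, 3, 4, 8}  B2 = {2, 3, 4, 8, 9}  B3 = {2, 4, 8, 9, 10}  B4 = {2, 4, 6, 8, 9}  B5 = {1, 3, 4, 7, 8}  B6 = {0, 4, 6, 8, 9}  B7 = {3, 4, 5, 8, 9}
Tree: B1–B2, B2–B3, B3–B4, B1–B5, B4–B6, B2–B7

Checking the three conditions: (i) the bags cover all of {0, 1, 2, 3, 4, 5, 6, 7, 8, 9, 10}; (ii) for each edge, some bag contains both endpoints; (iii) the bags containing any fixed vertex form a subtree. All hold, so the decomposition is valid with width 5 − 1 = 4.

Yes; width 4.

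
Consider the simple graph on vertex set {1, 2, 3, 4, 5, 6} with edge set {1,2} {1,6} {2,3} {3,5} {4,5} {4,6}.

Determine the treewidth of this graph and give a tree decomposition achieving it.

Treewidth 2.
One such decomposition:
Bags: B1 = {4, 5, 6}  B2 = {1, 5, 6}  B3 = {1, 2, 5}  B4 = {2, 3, 5}
Tree: B1–B2, B2–B3, B3–B4

Every bag has size at most 3, so the width is 3 − 1 = 2 and tw(G) ≤ 2. Since 5–4–6–1–2–3–5 is a cycle in G, G is not acyclic. Forests are exactly the graphs of treewidth ≤ 1, so tw(G) ≥ 2. The upper and lower bounds meet at 2, so that is the treewidth.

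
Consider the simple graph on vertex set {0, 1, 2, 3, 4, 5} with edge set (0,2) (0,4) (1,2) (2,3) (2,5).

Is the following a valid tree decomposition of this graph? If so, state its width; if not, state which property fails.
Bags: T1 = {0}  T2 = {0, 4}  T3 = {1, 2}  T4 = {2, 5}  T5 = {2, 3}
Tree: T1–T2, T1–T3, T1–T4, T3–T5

No — edge (2,0) lies in no bag.

A tree decomposition must satisfy three properties: every vertex lies in some bag; for every edge, both endpoints lie together in some bag; and for every vertex, the bags containing it form a connected subtree. Here edge (2,0) lies in no bag, so the decomposition is invalid.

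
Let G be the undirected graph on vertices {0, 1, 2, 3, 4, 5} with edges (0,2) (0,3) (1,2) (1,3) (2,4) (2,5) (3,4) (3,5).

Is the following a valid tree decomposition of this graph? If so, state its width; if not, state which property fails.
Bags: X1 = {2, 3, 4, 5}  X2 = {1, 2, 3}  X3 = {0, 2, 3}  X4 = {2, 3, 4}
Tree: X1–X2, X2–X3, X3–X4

No — bags containing vertex 4 are not connected in the tree.

A tree decomposition must satisfy three properties: every vertex lies in some bag; for every edge, both endpoints lie together in some bag; and for every vertex, the bags containing it form a connected subtree. Here bags containing vertex 4 are not connected in the tree, so the decomposition is invalid.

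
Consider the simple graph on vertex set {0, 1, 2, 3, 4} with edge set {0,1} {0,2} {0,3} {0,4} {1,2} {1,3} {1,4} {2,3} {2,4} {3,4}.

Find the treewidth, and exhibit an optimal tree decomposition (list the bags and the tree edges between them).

Treewidth 4.
One optimal decomposition is:
Bags: B1 = {0, 1, 2, 3, 4}
Tree: (single bag)

With just one bag of size 5, the width is 5 − 1 = 4, so tw(G) ≤ 4. On the other hand G contains the 5-clique {0, 1, 2, 3, 4}. A clique must lie in a single bag of any decomposition, so no decomposition can have width below 4. Hence tw(G) = 4 exactly.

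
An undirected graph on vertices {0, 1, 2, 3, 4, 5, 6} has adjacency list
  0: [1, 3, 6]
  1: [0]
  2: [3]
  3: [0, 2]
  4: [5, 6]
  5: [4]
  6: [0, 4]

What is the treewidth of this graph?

A width-1 tree decomposition is:
Bags: B1 = {0, 6}  B2 = {4, 6}  B3 = {0, 3}  B4 = {2, 3}  B5 = {0, 1}  B6 = {4, 5}
Tree: B1–B2, B1–B3, B3–B4, B3–B5, B2–B6
Each bag holds 2 vertices, so the decomposition has width 1, which upper-bounds the treewidth. Any graph with an edge has treewidth ≥ 1, and G has the edge 0–6. Therefore the treewidth is 1.

1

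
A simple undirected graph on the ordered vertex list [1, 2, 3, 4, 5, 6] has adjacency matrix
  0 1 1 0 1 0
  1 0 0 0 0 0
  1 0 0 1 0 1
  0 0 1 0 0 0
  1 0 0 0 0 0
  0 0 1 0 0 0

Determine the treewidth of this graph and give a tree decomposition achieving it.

Each bag holds 2 vertices, so the decomposition has width 1, which upper-bounds the treewidth. Any graph with an edge has treewidth ≥ 1, and G has the edge 1–2. Therefore the treewidth is 1.

Treewidth 1.
One optimal decomposition is:
Bags: B1 = {1, 2}  B2 = {1, 3}  B3 = {3, 6}  B4 = {1, 5}  B5 = {3, 4}
Tree: B1–B2, B2–B3, B2–B4, B2–B5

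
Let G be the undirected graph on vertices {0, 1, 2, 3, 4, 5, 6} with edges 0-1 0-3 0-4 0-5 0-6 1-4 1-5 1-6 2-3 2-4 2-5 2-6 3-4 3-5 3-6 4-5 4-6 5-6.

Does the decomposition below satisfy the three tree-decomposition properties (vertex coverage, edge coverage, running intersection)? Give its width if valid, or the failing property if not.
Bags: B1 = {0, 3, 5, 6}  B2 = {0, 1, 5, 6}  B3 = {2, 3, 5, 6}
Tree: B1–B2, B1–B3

A tree decomposition must satisfy three properties: every vertex lies in some bag; for every edge, both endpoints lie together in some bag; and for every vertex, the bags containing it form a connected subtree. Here vertex 4 appears in no bag, so the decomposition is invalid.

No — vertex 4 appears in no bag.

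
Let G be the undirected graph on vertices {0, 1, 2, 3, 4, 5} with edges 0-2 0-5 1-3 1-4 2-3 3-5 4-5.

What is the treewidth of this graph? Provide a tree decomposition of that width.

Every bag has size at most 3, so the width is 3 − 1 = 2 and tw(G) ≤ 2. Since 1–4–5–3–1 is a cycle in G, G is not acyclic. Forests are exactly the graphs of treewidth ≤ 1, so tw(G) ≥ 2. Combining the bounds, tw(G) = 2.

Treewidth 2.
One such decomposition:
Bags: B1 = {1, 3, 4}  B2 = {3, 4, 5}  B3 = {2, 3, 5}  B4 = {0, 2, 5}
Tree: B1–B2, B2–B3, B3–B4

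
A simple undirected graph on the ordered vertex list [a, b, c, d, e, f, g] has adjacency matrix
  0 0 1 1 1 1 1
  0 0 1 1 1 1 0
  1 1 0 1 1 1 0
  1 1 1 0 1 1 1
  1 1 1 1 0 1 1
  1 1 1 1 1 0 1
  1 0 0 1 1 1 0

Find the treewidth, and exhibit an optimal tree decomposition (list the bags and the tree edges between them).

The largest bag has 5 vertices, giving width 4; this decomposition certifies tw(G) ≤ 4. Conversely, {a, d, e, f, g} is a clique of size 5, and the vertices of any clique must share a bag in every tree decomposition; so some bag has ≥ 5 vertices and tw(G) ≥ 4. Therefore the treewidth is 4.

Treewidth 4.
Bags: B1 = {a, d, e, f, g}  B2 = {a, c, d, e, f}  B3 = {b, c, d, e, f}
Tree: B1–B2, B2–B3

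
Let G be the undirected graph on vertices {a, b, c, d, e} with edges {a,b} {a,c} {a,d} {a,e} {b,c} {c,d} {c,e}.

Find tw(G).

A width-2 tree decomposition is:
Bags: B1 = {a, b, c}  B2 = {a, c, e}  B3 = {a, c, d}
Tree: B1–B2, B1–B3
Each bag holds 3 vertices, so the decomposition has width 2, which upper-bounds the treewidth. On the other hand G contains the 3-clique {a, c, d}. A clique must lie in a single bag of any decomposition, so no decomposition can have width below 2. Combining the bounds, tw(G) = 2.

2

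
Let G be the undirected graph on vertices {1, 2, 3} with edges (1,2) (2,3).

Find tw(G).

A width-1 tree decomposition is:
Bags: B1 = {2, 3}  B2 = {1, 2}
Tree: B1–B2
Each bag holds 2 vertices, so the decomposition has width 1, which upper-bounds the treewidth. G has an edge, so its treewidth is at least 1. The upper and lower bounds meet at 1, so that is the treewidth.

1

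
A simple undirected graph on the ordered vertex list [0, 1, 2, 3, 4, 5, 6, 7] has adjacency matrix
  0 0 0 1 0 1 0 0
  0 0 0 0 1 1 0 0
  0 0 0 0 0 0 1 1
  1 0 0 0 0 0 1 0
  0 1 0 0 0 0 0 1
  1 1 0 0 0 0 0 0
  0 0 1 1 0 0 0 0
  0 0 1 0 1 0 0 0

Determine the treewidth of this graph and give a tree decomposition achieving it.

Treewidth 2.
Bags: B1 = {0, 3, 5}  B2 = {1, 3, 5}  B3 = {1, 3, 4}  B4 = {3, 4, 7}  B5 = {2, 3, 7}  B6 = {2, 3, 6}
Tree: B1–B2, B2–B3, B3–B4, B4–B5, B5–B6

The largest bag has 3 vertices, giving width 2; this decomposition certifies tw(G) ≤ 2. The edges 3–0–5–1–4–7–2–6–3 form a cycle, so G is not a tree and its treewidth is at least 2. Hence tw(G) = 2 exactly.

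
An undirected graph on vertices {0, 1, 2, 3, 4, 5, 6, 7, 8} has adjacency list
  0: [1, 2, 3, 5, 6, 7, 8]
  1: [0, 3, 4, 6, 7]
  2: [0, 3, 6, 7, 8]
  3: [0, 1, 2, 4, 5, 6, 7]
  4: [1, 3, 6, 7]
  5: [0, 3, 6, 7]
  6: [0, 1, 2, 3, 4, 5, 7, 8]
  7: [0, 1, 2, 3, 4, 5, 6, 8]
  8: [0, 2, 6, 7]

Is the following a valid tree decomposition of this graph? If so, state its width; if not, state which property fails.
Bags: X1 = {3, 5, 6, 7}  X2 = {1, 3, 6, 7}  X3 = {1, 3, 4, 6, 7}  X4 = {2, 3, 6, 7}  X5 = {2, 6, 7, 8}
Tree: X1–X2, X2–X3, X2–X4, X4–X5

No — vertex 0 appears in no bag.

A tree decomposition must satisfy three properties: every vertex lies in some bag; for every edge, both endpoints lie together in some bag; and for every vertex, the bags containing it form a connected subtree. Here vertex 0 appears in no bag, so the decomposition is invalid.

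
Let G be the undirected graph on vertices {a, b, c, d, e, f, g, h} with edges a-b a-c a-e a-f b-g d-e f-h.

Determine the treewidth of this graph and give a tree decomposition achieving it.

Treewidth 1.
One optimal decomposition is:
Bags: B1 = {a, f}  B2 = {f, h}  B3 = {a, c}  B4 = {a, e}  B5 = {a, b}  B6 = {b, g}  B7 = {d, e}
Tree: B1–B2, B1–B3, B3–B4, B4–B5, B5–B6, B4–B7

Every bag has size at most 2, so the width is 2 − 1 = 1 and tw(G) ≤ 1. G has an edge, so its treewidth is at least 1. Therefore the treewidth is 1.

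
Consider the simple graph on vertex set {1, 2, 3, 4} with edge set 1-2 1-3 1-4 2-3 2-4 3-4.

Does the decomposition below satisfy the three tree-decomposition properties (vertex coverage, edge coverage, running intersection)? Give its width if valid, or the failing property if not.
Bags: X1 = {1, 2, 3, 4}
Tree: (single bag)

Yes; width 3.

Vertex coverage: the bags together contain {1, 2, 3, 4}, the full vertex set. Edge coverage: each edge of G has both endpoints in at least one bag. Running intersection: for every vertex, the bags containing it form a connected subtree. All three properties hold, so this is a valid tree decomposition of width max|bag| − 1 = 3, and hence tw(G) ≤ 3.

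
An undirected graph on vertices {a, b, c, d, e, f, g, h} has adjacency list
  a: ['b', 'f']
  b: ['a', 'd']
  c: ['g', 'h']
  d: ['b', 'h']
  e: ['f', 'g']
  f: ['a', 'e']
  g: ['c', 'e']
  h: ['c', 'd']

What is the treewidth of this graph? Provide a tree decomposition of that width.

Treewidth 2.
Bags: B1 = {a, b, d}  B2 = {a, d, h}  B3 = {a, c, h}  B4 = {a, c, g}  B5 = {a, e, g}  B6 = {a, e, f}
Tree: B1–B2, B2–B3, B3–B4, B4–B5, B5–B6

The largest bag has 3 vertices, giving width 2; this decomposition certifies tw(G) ≤ 2. For the lower bound, G contains the cycle a–b–d–h–c–g–e–f–a, so G is not a forest; only forests have treewidth ≤ 1, hence tw(G) ≥ 2. The upper and lower bounds meet at 2, so that is the treewidth.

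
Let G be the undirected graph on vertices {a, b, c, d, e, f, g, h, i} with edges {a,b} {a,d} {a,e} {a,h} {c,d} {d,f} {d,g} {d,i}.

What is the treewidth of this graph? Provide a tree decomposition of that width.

Treewidth 1.
One optimal decomposition is:
Bags: B1 = {d, i}  B2 = {c, d}  B3 = {d, f}  B4 = {a, d}  B5 = {a, e}  B6 = {a, b}  B7 = {d, g}  B8 = {a, h}
Tree: B1–B2, B2–B3, B1–B4, B4–B5, B4–B6, B4–B7, B6–B8

Each bag holds 2 vertices, so the decomposition has width 1, which upper-bounds the treewidth. Since G has at least one edge (e.g. i–d), it is not an edgeless graph, so tw(G) ≥ 1. Therefore the treewidth is 1.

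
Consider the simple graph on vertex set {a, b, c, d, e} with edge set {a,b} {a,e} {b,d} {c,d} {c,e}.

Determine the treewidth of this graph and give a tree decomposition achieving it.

Each bag holds 3 vertices, so the decomposition has width 2, which upper-bounds the treewidth. Since b–d–c–e–a–b is a cycle in G, G is not acyclic. Forests are exactly the graphs of treewidth ≤ 1, so tw(G) ≥ 2. The upper and lower bounds meet at 2, so that is the treewidth.

Treewidth 2.
One such decomposition:
Bags: B1 = {b, c, d}  B2 = {b, c, e}  B3 = {a, b, e}
Tree: B1–B2, B2–B3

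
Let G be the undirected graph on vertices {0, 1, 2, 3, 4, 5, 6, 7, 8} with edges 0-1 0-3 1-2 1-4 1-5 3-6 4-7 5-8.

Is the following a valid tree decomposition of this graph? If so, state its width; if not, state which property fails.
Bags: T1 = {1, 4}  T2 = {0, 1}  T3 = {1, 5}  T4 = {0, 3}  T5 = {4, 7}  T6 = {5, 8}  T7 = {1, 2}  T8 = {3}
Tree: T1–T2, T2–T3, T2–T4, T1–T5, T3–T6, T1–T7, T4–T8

No — vertex 6 appears in no bag.

A tree decomposition must satisfy three properties: every vertex lies in some bag; for every edge, both endpoints lie together in some bag; and for every vertex, the bags containing it form a connected subtree. Here vertex 6 appears in no bag, so the decomposition is invalid.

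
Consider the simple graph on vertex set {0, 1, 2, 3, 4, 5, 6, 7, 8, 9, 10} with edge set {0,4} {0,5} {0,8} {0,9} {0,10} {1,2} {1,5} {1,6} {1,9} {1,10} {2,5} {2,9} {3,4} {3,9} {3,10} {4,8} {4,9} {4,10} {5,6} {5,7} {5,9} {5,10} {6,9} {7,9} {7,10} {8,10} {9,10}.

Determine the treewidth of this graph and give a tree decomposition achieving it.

The largest bag has 4 vertices, giving width 3; this decomposition certifies tw(G) ≤ 3. On the other hand G contains the 4-clique {0, 4, 8, 10}. A clique must lie in a single bag of any decomposition, so no decomposition can have width below 3. Therefore the treewidth is 3.

Treewidth 3.
One optimal decomposition is:
Bags: B1 = {1, 5, 9, 10}  B2 = {0, 5, 9, 10}  B3 = {0, 4, 9, 10}  B4 = {1, 2, 5, 9}  B5 = {5, 7, 9, 10}  B6 = {0, 4, 8, 10}  B7 = {1, 5, 6, 9}  B8 = {3, 4, 9, 10}
Tree: B1–B2, B2–B3, B1–B4, B2–B5, B3–B6, B4–B7, B3–B8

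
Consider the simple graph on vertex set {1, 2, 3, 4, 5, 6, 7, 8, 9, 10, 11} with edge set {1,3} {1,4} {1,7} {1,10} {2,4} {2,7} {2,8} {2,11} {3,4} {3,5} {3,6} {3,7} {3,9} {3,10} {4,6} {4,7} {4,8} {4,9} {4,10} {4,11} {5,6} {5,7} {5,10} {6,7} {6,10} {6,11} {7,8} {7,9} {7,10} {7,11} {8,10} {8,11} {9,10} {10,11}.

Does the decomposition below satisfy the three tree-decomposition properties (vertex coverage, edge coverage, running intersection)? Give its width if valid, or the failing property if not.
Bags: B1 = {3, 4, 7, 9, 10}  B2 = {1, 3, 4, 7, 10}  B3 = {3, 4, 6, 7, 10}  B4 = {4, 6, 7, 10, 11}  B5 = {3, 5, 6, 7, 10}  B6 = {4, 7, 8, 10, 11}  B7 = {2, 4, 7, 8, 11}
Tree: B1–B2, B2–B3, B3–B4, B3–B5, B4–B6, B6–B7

Yes; width 4.

Every vertex of G appears in some bag (union = {1, 2, 3, 4, 5, 6, 7, 8, 9, 10, 11}); every edge is covered by a bag; and for each vertex v the set of bags containing v is connected in the bag tree. The decomposition is therefore valid. The largest bag has 5 vertices, so the width is 4.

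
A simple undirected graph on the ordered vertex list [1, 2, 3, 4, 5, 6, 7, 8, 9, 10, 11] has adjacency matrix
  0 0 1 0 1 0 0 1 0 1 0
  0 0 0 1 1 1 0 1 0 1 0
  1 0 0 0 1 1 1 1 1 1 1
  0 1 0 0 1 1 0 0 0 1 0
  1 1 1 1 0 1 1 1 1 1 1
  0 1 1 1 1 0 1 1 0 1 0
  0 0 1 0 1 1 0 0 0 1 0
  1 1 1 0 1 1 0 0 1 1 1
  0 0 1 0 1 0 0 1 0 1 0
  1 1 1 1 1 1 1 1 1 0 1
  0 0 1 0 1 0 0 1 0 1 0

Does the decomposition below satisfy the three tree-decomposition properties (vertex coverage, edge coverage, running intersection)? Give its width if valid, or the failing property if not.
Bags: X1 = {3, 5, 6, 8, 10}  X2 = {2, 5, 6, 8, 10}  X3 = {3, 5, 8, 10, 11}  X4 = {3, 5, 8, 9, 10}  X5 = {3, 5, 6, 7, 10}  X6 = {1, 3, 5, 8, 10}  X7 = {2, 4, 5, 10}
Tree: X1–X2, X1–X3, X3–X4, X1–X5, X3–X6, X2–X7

A tree decomposition must satisfy three properties: every vertex lies in some bag; for every edge, both endpoints lie together in some bag; and for every vertex, the bags containing it form a connected subtree. Here edge (6,4) lies in no bag, so the decomposition is invalid.

No — edge (6,4) lies in no bag.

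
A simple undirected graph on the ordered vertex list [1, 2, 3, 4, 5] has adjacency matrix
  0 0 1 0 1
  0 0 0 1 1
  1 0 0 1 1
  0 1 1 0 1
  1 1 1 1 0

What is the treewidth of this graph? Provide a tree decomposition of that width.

Treewidth 2.
Bags: B1 = {2, 4, 5}  B2 = {3, 4, 5}  B3 = {1, 3, 5}
Tree: B1–B2, B2–B3

Every bag has size at most 3, so the width is 3 − 1 = 2 and tw(G) ≤ 2. For the lower bound, the 3 vertices {2, 4, 5} are pairwise adjacent, and any tree decomposition puts a clique entirely inside one bag — forcing width ≥ 2. The upper and lower bounds meet at 2, so that is the treewidth.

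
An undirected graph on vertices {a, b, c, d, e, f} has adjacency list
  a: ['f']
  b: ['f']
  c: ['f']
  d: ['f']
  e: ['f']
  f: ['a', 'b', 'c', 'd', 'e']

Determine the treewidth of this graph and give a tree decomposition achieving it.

Treewidth 1.
Bags: B1 = {e, f}  B2 = {c, f}  B3 = {b, f}  B4 = {d, f}  B5 = {a, f}
Tree: B1–B2, B2–B3, B2–B4, B1–B5

Each bag holds 2 vertices, so the decomposition has width 1, which upper-bounds the treewidth. Since G has at least one edge (e.g. e–f), it is not an edgeless graph, so tw(G) ≥ 1. The upper and lower bounds meet at 1, so that is the treewidth.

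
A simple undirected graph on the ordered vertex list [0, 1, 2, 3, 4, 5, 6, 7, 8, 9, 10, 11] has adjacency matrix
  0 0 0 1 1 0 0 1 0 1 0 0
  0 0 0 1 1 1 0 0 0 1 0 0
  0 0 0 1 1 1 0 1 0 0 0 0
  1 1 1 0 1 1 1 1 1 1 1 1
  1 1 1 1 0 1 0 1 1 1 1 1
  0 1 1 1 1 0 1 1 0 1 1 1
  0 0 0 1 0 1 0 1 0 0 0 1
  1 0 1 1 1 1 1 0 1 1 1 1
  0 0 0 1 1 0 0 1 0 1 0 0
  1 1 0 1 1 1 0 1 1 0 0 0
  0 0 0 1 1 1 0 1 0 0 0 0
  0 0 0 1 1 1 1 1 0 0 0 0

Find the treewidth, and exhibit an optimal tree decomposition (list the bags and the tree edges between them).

Each bag holds 5 vertices, so the decomposition has width 4, which upper-bounds the treewidth. For the lower bound, the 5 vertices {1, 3, 4, 5, 9} are pairwise adjacent, and any tree decomposition puts a clique entirely inside one bag — forcing width ≥ 4. Hence tw(G) = 4 exactly.

Treewidth 4.
One such decomposition:
Bags: B1 = {0, 3, 4, 7, 9}  B2 = {3, 4, 5, 7, 9}  B3 = {3, 4, 5, 7, 11}  B4 = {3, 5, 6, 7, 11}  B5 = {3, 4, 5, 7, 10}  B6 = {1, 3, 4, 5, 9}  B7 = {3, 4, 7, 8, 9}  B8 = {2, 3, 4, 5, 7}
Tree: B1–B2, B2–B3, B3–B4, B3–B5, B2–B6, B2–B7, B5–B8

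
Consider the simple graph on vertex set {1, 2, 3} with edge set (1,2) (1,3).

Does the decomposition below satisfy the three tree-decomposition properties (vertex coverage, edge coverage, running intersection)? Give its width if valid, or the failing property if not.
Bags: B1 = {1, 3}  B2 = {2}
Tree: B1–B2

A tree decomposition must satisfy three properties: every vertex lies in some bag; for every edge, both endpoints lie together in some bag; and for every vertex, the bags containing it form a connected subtree. Here edge (1,2) lies in no bag, so the decomposition is invalid.

No — edge (1,2) lies in no bag.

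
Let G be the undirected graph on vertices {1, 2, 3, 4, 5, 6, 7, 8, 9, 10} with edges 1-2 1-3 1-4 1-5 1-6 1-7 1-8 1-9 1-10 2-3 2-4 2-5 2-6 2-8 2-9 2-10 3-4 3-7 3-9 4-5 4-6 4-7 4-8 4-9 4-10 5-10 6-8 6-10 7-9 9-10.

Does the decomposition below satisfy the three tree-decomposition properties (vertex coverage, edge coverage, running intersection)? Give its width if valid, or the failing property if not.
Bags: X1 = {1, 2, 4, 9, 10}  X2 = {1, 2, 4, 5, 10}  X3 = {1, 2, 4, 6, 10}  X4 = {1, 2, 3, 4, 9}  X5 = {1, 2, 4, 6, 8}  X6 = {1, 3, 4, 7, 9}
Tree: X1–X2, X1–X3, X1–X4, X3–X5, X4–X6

Yes; width 4.

Checking the three conditions: (i) the bags cover all of {1, 2, 3, 4, 5, 6, 7, 8, 9, 10}; (ii) for each edge, some bag contains both endpoints; (iii) the bags containing any fixed vertex form a subtree. All hold, so the decomposition is valid with width 5 − 1 = 4.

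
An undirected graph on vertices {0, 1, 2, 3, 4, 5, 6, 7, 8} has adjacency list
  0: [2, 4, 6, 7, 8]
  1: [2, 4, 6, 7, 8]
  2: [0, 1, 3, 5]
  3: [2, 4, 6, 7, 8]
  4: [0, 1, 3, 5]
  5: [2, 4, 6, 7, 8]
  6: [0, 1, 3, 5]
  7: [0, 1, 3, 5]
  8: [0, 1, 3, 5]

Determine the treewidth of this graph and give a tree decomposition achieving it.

Treewidth 4.
Bags: B1 = {0, 1, 2, 3, 5}  B2 = {0, 1, 3, 5, 7}  B3 = {0, 1, 3, 5, 8}  B4 = {0, 1, 3, 4, 5}  B5 = {0, 1, 3, 5, 6}
Tree: B1–B2, B2–B3, B3–B4, B4–B5

The largest bag has 5 vertices, giving width 4; this decomposition certifies tw(G) ≤ 4. For the lower bound: the 5 vertex sets {2,5}, {3,7}, {1,8}, {0}, {4} are disjoint, each induces a connected subgraph, and every pair is joined by at least one edge of G. Contracting each set to a single vertex therefore yields K_{5} as a minor, and since treewidth is minor-monotone, tw(G) ≥ tw(K_{5}) = 4. Hence tw(G) = 4 exactly.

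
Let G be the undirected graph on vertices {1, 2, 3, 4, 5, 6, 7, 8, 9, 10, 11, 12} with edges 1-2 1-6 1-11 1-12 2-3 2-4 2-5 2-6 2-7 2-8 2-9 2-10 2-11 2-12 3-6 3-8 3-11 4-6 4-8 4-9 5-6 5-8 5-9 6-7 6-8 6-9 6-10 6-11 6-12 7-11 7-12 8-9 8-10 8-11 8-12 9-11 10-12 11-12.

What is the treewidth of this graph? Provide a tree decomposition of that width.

Every bag has size at most 5, so the width is 5 − 1 = 4 and tw(G) ≤ 4. On the other hand G contains the 5-clique {2, 6, 8, 9, 11}. A clique must lie in a single bag of any decomposition, so no decomposition can have width below 4. Combining the bounds, tw(G) = 4.

Treewidth 4.
One optimal decomposition is:
Bags: B1 = {2, 6, 8, 9, 11}  B2 = {2, 4, 6, 8, 9}  B3 = {2, 3, 6, 8, 11}  B4 = {2, 6, 8, 11, 12}  B5 = {2, 6, 8, 10, 12}  B6 = {2, 5, 6, 8, 9}  B7 = {2, 6, 7, 11, 12}  B8 = {1, 2, 6, 11, 12}
Tree: B1–B2, B1–B3, B1–B4, B4–B5, B1–B6, B4–B7, B4–B8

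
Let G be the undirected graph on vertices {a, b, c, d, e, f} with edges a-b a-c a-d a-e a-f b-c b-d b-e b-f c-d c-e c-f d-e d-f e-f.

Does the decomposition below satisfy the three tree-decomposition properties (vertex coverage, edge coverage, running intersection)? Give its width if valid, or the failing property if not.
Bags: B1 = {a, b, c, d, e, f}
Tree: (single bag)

Every vertex of G appears in some bag (union = {a, b, c, d, e, f}); every edge is covered by a bag; and for each vertex v the set of bags containing v is connected in the bag tree. The decomposition is therefore valid. The largest bag has 6 vertices, so the width is 5.

Yes; width 5.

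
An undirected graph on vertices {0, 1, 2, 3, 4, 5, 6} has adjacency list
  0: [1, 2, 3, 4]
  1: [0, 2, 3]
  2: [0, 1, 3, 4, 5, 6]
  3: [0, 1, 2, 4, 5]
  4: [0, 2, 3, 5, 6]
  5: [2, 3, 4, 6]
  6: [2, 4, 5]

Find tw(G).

3

A width-3 tree decomposition is:
Bags: B1 = {0, 2, 3, 4}  B2 = {0, 1, 2, 3}  B3 = {2, 3, 4, 5}  B4 = {2, 4, 5, 6}
Tree: B1–B2, B1–B3, B3–B4
Each bag holds 4 vertices, so the decomposition has width 3, which upper-bounds the treewidth. On the other hand G contains the 4-clique {0, 1, 2, 3}. A clique must lie in a single bag of any decomposition, so no decomposition can have width below 3. Combining the bounds, tw(G) = 3.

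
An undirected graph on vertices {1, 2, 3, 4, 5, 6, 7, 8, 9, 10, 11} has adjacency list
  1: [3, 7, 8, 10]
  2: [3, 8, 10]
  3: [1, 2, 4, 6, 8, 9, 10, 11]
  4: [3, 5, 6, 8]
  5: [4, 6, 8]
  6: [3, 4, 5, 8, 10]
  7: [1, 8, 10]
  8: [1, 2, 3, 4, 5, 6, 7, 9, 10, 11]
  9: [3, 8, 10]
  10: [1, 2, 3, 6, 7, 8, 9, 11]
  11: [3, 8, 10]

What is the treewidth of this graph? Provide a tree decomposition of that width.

The largest bag has 4 vertices, giving width 3; this decomposition certifies tw(G) ≤ 3. Conversely, {1, 3, 8, 10} is a clique of size 4, and the vertices of any clique must share a bag in every tree decomposition; so some bag has ≥ 4 vertices and tw(G) ≥ 3. Hence tw(G) = 3 exactly.

Treewidth 3.
One such decomposition:
Bags: B1 = {3, 6, 8, 10}  B2 = {2, 3, 8, 10}  B3 = {3, 4, 6, 8}  B4 = {1, 3, 8, 10}  B5 = {3, 8, 9, 10}  B6 = {3, 8, 10, 11}  B7 = {4, 5, 6, 8}  B8 = {1, 7, 8, 10}
Tree: B1–B2, B1–B3, B2–B4, B4–B5, B4–B6, B3–B7, B4–B8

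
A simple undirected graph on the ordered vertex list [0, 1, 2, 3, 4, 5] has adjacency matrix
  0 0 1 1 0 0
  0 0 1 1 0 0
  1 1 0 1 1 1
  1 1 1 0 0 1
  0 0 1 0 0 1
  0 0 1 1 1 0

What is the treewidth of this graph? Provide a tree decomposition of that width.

The largest bag has 3 vertices, giving width 2; this decomposition certifies tw(G) ≤ 2. For the lower bound, the 3 vertices {0, 2, 3} are pairwise adjacent, and any tree decomposition puts a clique entirely inside one bag — forcing width ≥ 2. The upper and lower bounds meet at 2, so that is the treewidth.

Treewidth 2.
Bags: B1 = {2, 3, 5}  B2 = {0, 2, 3}  B3 = {1, 2, 3}  B4 = {2, 4, 5}
Tree: B1–B2, B1–B3, B1–B4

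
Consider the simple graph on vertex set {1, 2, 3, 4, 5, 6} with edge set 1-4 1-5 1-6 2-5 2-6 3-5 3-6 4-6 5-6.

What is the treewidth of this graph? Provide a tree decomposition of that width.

Every bag has size at most 3, so the width is 3 − 1 = 2 and tw(G) ≤ 2. On the other hand G contains the 3-clique {1, 4, 6}. A clique must lie in a single bag of any decomposition, so no decomposition can have width below 2. Combining the bounds, tw(G) = 2.

Treewidth 2.
One such decomposition:
Bags: B1 = {1, 5, 6}  B2 = {3, 5, 6}  B3 = {1, 4, 6}  B4 = {2, 5, 6}
Tree: B1–B2, B1–B3, B2–B4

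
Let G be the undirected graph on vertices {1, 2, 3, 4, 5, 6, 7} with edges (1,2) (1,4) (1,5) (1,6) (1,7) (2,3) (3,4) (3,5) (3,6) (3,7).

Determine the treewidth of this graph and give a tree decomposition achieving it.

The largest bag has 3 vertices, giving width 2; this decomposition certifies tw(G) ≤ 2. The edges 3–4–1–5–3 form a cycle, so G is not a tree and its treewidth is at least 2. Combining the bounds, tw(G) = 2.

Treewidth 2.
Bags: B1 = {1, 3, 4}  B2 = {1, 3, 5}  B3 = {1, 3, 7}  B4 = {1, 3, 6}  B5 = {1, 2, 3}
Tree: B1–B2, B2–B3, B3–B4, B4–B5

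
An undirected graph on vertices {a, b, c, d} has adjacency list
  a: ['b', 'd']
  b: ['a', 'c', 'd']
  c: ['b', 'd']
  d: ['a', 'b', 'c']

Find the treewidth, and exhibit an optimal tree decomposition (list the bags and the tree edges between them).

Treewidth 2.
Bags: B1 = {a, b, d}  B2 = {b, c, d}
Tree: B1–B2

The largest bag has 3 vertices, giving width 2; this decomposition certifies tw(G) ≤ 2. On the other hand G contains the 3-clique {b, c, d}. A clique must lie in a single bag of any decomposition, so no decomposition can have width below 2. The upper and lower bounds meet at 2, so that is the treewidth.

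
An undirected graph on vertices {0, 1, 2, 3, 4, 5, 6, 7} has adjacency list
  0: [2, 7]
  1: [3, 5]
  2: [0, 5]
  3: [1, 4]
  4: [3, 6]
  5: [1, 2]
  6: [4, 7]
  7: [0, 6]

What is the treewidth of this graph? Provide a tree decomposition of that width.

Each bag holds 3 vertices, so the decomposition has width 2, which upper-bounds the treewidth. For the lower bound, G contains the cycle 7–0–2–5–1–3–4–6–7, so G is not a forest; only forests have treewidth ≤ 1, hence tw(G) ≥ 2. Hence tw(G) = 2 exactly.

Treewidth 2.
Bags: B1 = {0, 2, 7}  B2 = {2, 5, 7}  B3 = {1, 5, 7}  B4 = {1, 3, 7}  B5 = {3, 4, 7}  B6 = {4, 6, 7}
Tree: B1–B2, B2–B3, B3–B4, B4–B5, B5–B6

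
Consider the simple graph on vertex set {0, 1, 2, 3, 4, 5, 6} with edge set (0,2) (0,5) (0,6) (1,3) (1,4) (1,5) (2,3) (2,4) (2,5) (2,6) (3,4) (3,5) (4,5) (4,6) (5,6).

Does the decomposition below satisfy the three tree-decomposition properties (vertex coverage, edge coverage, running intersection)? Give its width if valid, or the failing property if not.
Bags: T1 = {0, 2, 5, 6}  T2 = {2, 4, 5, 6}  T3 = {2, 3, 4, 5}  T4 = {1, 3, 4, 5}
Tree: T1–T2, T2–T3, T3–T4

Vertex coverage: the bags together contain {0, 1, 2, 3, 4, 5, 6}, the full vertex set. Edge coverage: each edge of G has both endpoints in at least one bag. Running intersection: for every vertex, the bags containing it form a connected subtree. All three properties hold, so this is a valid tree decomposition of width max|bag| − 1 = 3, and hence tw(G) ≤ 3.

Yes; width 3.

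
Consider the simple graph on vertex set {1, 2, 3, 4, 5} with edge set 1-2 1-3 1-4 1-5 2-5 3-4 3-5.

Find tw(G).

2

A width-2 tree decomposition is:
Bags: B1 = {1, 3, 4}  B2 = {1, 3, 5}  B3 = {1, 2, 5}
Tree: B1–B2, B2–B3
The largest bag has 3 vertices, giving width 2; this decomposition certifies tw(G) ≤ 2. On the other hand G contains the 3-clique {1, 2, 5}. A clique must lie in a single bag of any decomposition, so no decomposition can have width below 2. The upper and lower bounds meet at 2, so that is the treewidth.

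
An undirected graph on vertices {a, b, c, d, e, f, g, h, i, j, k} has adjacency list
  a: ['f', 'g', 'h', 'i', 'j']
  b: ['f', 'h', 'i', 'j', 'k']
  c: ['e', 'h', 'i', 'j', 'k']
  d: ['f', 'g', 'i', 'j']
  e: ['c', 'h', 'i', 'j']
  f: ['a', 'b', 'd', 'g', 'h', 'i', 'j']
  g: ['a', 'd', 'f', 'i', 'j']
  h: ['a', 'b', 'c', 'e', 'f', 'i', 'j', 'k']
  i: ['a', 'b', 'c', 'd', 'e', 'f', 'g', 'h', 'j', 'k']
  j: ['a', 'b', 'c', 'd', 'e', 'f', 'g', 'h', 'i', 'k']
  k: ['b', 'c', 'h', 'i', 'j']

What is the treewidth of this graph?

A width-4 tree decomposition is:
Bags: B1 = {b, h, i, j, k}  B2 = {b, f, h, i, j}  B3 = {a, f, h, i, j}  B4 = {c, h, i, j, k}  B5 = {a, f, g, i, j}  B6 = {d, f, g, i, j}  B7 = {c, e, h, i, j}
Tree: B1–B2, B2–B3, B1–B4, B3–B5, B5–B6, B4–B7
The largest bag has 5 vertices, giving width 4; this decomposition certifies tw(G) ≤ 4. For the lower bound, the 5 vertices {d, f, g, i, j} are pairwise adjacent, and any tree decomposition puts a clique entirely inside one bag — forcing width ≥ 4. Combining the bounds, tw(G) = 4.

4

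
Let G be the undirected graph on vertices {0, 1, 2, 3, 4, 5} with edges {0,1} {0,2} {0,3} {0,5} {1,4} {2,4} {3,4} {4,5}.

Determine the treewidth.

2

A width-2 tree decomposition is:
Bags: B1 = {0, 4, 5}  B2 = {0, 2, 4}  B3 = {0, 1, 4}  B4 = {0, 3, 4}
Tree: B1–B2, B2–B3, B3–B4
Each bag holds 3 vertices, so the decomposition has width 2, which upper-bounds the treewidth. For the lower bound, G contains the cycle 4–5–0–2–4, so G is not a forest; only forests have treewidth ≤ 1, hence tw(G) ≥ 2. Therefore the treewidth is 2.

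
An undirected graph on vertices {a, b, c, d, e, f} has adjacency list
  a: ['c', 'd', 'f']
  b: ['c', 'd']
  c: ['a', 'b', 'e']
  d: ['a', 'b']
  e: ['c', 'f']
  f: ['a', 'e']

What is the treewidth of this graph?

A width-2 tree decomposition is:
Bags: B1 = {c, e, f}  B2 = {a, c, f}  B3 = {a, b, c}  B4 = {a, b, d}
Tree: B1–B2, B2–B3, B3–B4
Each bag holds 3 vertices, so the decomposition has width 2, which upper-bounds the treewidth. The edges e–f–a–c–e form a cycle, so G is not a tree and its treewidth is at least 2. Combining the bounds, tw(G) = 2.

2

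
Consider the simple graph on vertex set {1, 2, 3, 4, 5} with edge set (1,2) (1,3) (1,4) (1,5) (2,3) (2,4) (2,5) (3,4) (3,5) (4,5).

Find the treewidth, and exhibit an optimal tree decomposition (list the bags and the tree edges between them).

With just one bag of size 5, the width is 5 − 1 = 4, so tw(G) ≤ 4. For the lower bound, the 5 vertices {1, 2, 3, 4, 5} are pairwise adjacent, and any tree decomposition puts a clique entirely inside one bag — forcing width ≥ 4. Therefore the treewidth is 4.

Treewidth 4.
One such decomposition:
Bags: B1 = {1, 2, 3, 4, 5}
Tree: (single bag)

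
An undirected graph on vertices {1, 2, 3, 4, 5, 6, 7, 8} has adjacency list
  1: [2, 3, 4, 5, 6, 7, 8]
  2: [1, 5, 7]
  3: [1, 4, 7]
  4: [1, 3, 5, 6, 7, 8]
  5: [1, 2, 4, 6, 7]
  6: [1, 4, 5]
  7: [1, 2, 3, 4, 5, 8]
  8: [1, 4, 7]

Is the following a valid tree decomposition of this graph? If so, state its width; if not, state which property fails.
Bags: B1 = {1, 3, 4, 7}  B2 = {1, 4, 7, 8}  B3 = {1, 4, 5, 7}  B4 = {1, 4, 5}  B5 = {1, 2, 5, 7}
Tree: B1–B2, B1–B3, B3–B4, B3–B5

A tree decomposition must satisfy three properties: every vertex lies in some bag; for every edge, both endpoints lie together in some bag; and for every vertex, the bags containing it form a connected subtree. Here vertex 6 appears in no bag, so the decomposition is invalid.

No — vertex 6 appears in no bag.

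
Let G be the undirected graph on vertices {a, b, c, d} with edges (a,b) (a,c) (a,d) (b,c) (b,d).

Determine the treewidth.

A width-2 tree decomposition is:
Bags: B1 = {a, b, c}  B2 = {a, b, d}
Tree: B1–B2
The largest bag has 3 vertices, giving width 2; this decomposition certifies tw(G) ≤ 2. For the lower bound, the 3 vertices {a, b, d} are pairwise adjacent, and any tree decomposition puts a clique entirely inside one bag — forcing width ≥ 2. Therefore the treewidth is 2.

2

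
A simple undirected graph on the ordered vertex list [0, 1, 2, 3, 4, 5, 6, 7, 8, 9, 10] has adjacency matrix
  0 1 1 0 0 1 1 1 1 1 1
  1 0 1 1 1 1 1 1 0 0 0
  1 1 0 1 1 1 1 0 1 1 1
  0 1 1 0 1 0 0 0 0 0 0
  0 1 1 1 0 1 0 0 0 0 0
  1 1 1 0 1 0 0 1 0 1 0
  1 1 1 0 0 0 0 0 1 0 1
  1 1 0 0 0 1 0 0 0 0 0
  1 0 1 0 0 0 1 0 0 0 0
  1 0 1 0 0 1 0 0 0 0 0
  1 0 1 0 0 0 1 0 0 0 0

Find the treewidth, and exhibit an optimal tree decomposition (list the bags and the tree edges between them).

Treewidth 3.
Bags: B1 = {0, 1, 2, 5}  B2 = {0, 1, 5, 7}  B3 = {1, 2, 4, 5}  B4 = {0, 1, 2, 6}  B5 = {0, 2, 6, 8}  B6 = {0, 2, 6, 10}  B7 = {0, 2, 5, 9}  B8 = {1, 2, 3, 4}
Tree: B1–B2, B1–B3, B1–B4, B4–B5, B5–B6, B1–B7, B3–B8

Each bag holds 4 vertices, so the decomposition has width 3, which upper-bounds the treewidth. For the lower bound, the 4 vertices {0, 2, 5, 9} are pairwise adjacent, and any tree decomposition puts a clique entirely inside one bag — forcing width ≥ 3. Combining the bounds, tw(G) = 3.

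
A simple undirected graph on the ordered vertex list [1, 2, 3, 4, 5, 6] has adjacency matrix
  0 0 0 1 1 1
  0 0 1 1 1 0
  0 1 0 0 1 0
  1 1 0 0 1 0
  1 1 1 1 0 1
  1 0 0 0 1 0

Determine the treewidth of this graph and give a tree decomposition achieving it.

Treewidth 2.
Bags: B1 = {2, 3, 5}  B2 = {2, 4, 5}  B3 = {1, 4, 5}  B4 = {1, 5, 6}
Tree: B1–B2, B2–B3, B3–B4

Every bag has size at most 3, so the width is 3 − 1 = 2 and tw(G) ≤ 2. Conversely, {1, 4, 5} is a clique of size 3, and the vertices of any clique must share a bag in every tree decomposition; so some bag has ≥ 3 vertices and tw(G) ≥ 2. Hence tw(G) = 2 exactly.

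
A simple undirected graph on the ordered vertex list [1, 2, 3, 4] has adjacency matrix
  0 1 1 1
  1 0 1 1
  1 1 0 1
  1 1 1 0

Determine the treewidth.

3

A width-3 tree decomposition is:
Bags: B1 = {1, 2, 3, 4}
Tree: (single bag)
A single bag containing all 4 vertices is trivially a valid decomposition of width 3. For the lower bound, the 4 vertices {1, 2, 3, 4} are pairwise adjacent, and any tree decomposition puts a clique entirely inside one bag — forcing width ≥ 3. Therefore the treewidth is 3.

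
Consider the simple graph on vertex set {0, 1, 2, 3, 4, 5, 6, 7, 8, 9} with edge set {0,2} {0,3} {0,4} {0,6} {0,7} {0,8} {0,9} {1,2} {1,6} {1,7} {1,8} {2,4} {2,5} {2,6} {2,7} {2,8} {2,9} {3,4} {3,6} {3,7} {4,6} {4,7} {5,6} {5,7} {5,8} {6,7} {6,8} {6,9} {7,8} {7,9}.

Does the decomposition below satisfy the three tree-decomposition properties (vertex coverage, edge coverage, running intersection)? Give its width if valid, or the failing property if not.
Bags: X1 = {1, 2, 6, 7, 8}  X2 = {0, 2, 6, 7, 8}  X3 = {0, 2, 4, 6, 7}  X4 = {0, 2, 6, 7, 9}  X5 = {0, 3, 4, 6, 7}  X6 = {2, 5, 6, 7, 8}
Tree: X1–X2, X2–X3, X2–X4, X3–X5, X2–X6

Every vertex of G appears in some bag (union = {0, 1, 2, 3, 4, 5, 6, 7, 8, 9}); every edge is covered by a bag; and for each vertex v the set of bags containing v is connected in the bag tree. The decomposition is therefore valid. The largest bag has 5 vertices, so the width is 4.

Yes; width 4.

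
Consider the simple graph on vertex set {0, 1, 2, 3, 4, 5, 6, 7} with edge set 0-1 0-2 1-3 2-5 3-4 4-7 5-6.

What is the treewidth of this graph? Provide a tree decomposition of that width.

Every bag has size at most 2, so the width is 2 − 1 = 1 and tw(G) ≤ 1. Since G has at least one edge (e.g. 6–5), it is not an edgeless graph, so tw(G) ≥ 1. Therefore the treewidth is 1.

Treewidth 1.
One such decomposition:
Bags: B1 = {5, 6}  B2 = {2, 5}  B3 = {0, 2}  B4 = {0, 1}  B5 = {1, 3}  B6 = {3, 4}  B7 = {4, 7}
Tree: B1–B2, B2–B3, B3–B4, B4–B5, B5–B6, B6–B7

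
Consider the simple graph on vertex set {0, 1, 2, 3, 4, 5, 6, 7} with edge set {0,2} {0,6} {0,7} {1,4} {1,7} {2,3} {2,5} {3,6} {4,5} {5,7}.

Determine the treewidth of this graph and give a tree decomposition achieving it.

Treewidth 2.
Bags: B1 = {2, 3, 6}  B2 = {0, 2, 6}  B3 = {0, 2, 5}  B4 = {0, 5, 7}  B5 = {4, 5, 7}  B6 = {1, 4, 7}
Tree: B1–B2, B2–B3, B3–B4, B4–B5, B5–B6

Every bag has size at most 3, so the width is 3 − 1 = 2 and tw(G) ≤ 2. For the lower bound, G contains the cycle 3–6–0–2–3, so G is not a forest; only forests have treewidth ≤ 1, hence tw(G) ≥ 2. Hence tw(G) = 2 exactly.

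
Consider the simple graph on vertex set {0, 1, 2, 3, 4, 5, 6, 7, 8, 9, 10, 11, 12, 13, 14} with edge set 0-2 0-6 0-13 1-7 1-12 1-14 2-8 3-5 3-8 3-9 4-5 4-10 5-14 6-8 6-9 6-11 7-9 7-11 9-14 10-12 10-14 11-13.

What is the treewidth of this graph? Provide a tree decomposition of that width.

Treewidth 3.
One such decomposition:
Bags: B1 = {1, 4, 10, 12}  B2 = {1, 4, 10, 14}  B3 = {1, 4, 5, 14}  B4 = {1, 5, 7, 14}  B5 = {5, 7, 9, 14}  B6 = {3, 5, 7, 9}  B7 = {3, 7, 9, 11}  B8 = {3, 6, 9, 11}  B9 = {3, 6, 8, 11}  B10 = {6, 8, 11, 13}  B11 = {0, 6, 8, 13}  B12 = {0, 2, 8, 13}
Tree: B1–B2, B2–B3, B3–B4, B4–B5, B5–B6, B6–B7, B7–B8, B8–B9, B9–B10, B10–B11, B11–B12

Every bag has size at most 4, so the width is 4 − 1 = 3 and tw(G) ≤ 3. For the lower bound: the 4 vertex sets {4,10,12}, {1}, {14}, {3,5,7,9} are disjoint, each induces a connected subgraph, and every pair is joined by at least one edge of G. Contracting each set to a single vertex therefore yields K_{4} as a minor, and since treewidth is minor-monotone, tw(G) ≥ tw(K_{4}) = 3. The upper and lower bounds meet at 3, so that is the treewidth.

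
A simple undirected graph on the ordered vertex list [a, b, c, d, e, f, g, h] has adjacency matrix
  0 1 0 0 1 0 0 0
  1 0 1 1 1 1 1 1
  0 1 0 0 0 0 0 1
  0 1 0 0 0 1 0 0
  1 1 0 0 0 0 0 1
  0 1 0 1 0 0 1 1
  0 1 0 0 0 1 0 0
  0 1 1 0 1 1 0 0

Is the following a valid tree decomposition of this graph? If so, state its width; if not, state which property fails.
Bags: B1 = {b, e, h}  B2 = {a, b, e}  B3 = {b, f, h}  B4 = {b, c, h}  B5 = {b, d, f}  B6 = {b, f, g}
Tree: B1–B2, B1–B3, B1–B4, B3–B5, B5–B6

Vertex coverage: the bags together contain {a, b, c, d, e, f, g, h}, the full vertex set. Edge coverage: each edge of G has both endpoints in at least one bag. Running intersection: for every vertex, the bags containing it form a connected subtree. All three properties hold, so this is a valid tree decomposition of width max|bag| − 1 = 2, and hence tw(G) ≤ 2.

Yes; width 2.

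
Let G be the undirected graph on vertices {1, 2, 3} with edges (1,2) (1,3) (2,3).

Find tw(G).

2

A width-2 tree decomposition is:
Bags: B1 = {1, 2, 3}
Tree: (single bag)
A single bag containing all 3 vertices is trivially a valid decomposition of width 2. On the other hand G contains the 3-clique {1, 2, 3}. A clique must lie in a single bag of any decomposition, so no decomposition can have width below 2. Therefore the treewidth is 2.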